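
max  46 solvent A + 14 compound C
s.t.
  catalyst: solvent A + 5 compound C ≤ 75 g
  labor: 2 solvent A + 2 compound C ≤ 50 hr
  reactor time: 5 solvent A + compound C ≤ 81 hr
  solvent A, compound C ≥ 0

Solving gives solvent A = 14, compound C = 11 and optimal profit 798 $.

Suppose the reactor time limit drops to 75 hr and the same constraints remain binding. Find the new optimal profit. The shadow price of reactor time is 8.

750

Δb = -6, so new z* = 798 + (8)·(-6) = 798 − 48 = 750.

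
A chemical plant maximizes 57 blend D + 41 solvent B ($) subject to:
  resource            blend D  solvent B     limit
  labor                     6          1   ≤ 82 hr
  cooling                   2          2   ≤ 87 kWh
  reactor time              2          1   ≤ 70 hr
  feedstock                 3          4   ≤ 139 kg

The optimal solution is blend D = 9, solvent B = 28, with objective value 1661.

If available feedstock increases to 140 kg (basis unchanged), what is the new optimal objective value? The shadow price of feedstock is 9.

Δb = 1, so new z* = 1661 + (9)·(1) = 1661 + 9 = 1670.

1670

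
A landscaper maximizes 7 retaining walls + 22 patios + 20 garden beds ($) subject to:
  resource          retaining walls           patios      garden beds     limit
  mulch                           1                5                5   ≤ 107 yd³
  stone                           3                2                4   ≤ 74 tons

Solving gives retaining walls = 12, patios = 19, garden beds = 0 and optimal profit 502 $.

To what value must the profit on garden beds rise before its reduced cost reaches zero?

24

Both mulch and stone are binding at x*.
From A_Bᵀ y = c: 1·y_mulch + 3·y_stone = 7; 5·y_mulch + 2·y_stone = 22.
This yields shadow prices y_mulch = 4, y_stone = 1.
garden beds enters the basis when its profit ≥ yᵀa₃ = 4·5 + 1·4 = 24.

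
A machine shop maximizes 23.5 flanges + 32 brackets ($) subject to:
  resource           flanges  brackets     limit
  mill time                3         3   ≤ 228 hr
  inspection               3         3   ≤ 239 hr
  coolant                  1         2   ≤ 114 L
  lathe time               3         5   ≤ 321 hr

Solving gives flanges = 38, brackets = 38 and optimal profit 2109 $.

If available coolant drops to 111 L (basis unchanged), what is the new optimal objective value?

2083.5

Binding: mill time and coolant. Non-binding: inspection (11 unused), lathe time (17 unused).
By complementary slackness, y = 0 for the non-binding constraints.
From A_Bᵀ y = c: 3·y_mill time + 1·y_coolant = 23.5; 3·y_mill time + 2·y_coolant = 32.
This yields shadow prices y_mill time = 5, y_coolant = 8.5.
Δz = y_coolant·Δb = 8.5 × (-3) = -25.5, so new z* = 2109 − 25.5 = 2083.5.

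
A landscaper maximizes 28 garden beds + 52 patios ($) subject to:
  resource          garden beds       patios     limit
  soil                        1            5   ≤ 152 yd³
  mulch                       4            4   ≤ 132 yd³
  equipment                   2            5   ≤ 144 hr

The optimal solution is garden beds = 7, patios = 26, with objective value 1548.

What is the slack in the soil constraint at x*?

15

soil used = 1·7 + 5·26 = 137; slack = 152 − 137 = 15.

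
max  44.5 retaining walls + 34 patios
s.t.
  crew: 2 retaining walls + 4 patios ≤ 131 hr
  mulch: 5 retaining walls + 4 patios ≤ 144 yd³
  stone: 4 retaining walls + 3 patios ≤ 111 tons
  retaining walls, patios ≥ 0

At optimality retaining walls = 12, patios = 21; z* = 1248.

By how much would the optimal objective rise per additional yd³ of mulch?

2.5

Check each constraint at x*: crew 108/131 (slack 23); mulch 144/144 (tight); stone 111/111 (tight).
Slack constraints have shadow price 0 (complementary slackness).
The binding rows give the dual system: 5·y_mulch + 4·y_stone = 44.5 and 4·y_mulch + 3·y_stone = 34.
This yields shadow prices y_mulch = 2.5, y_stone = 8.
Shadow price of mulch = 2.5.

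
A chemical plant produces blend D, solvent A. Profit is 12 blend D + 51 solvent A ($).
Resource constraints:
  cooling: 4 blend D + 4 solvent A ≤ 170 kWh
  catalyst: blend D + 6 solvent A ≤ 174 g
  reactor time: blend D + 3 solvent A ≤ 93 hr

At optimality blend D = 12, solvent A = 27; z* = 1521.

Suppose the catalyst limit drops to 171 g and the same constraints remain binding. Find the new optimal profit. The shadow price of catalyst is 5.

Δb = -3, so new z* = 1521 + (5)·(-3) = 1521 − 15 = 1506.

1506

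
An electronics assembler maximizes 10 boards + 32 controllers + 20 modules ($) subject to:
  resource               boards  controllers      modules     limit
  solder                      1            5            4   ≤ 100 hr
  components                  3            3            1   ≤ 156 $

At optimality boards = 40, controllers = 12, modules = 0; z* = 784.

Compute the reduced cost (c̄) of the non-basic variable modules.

-3.5

At the optimum: solder uses 100 of 100 (binding); components uses 156 of 156 (binding).
From A_Bᵀ y = c: 1·y_solder + 3·y_components = 10; 5·y_solder + 3·y_components = 32.
This yields shadow prices y_solder = 5.5, y_components = 1.5.
Reduced cost of modules: c₃ − yᵀa₃ = 20 − (5.5·4 + 1.5·1) = 20 − 23.5 = -3.5.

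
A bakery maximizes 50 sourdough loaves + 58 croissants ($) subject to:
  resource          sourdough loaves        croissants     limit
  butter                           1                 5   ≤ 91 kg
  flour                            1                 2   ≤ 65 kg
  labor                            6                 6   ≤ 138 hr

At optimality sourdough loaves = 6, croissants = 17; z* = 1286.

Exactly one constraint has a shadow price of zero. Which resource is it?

butter: 91/91 (binding)
flour: 40/65 (slack 25)
labor: 138/138 (binding)
By complementary slackness, a constraint with positive slack has shadow price 0 → flour.

flour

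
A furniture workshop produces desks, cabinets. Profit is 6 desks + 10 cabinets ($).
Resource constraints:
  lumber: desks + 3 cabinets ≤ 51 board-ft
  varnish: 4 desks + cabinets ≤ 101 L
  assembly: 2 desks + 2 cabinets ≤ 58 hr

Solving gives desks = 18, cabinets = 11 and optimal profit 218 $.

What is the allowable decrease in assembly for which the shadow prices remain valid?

Binding constraints: lumber, assembly. The basis is B = [[1,3],[2,2]] with det -4.
Per unit decrease in assembly, x* moves by d = (-0.75, 0.25).
The basis stays optimal until desks reaches 0; allowable decrease = 24 hr.

24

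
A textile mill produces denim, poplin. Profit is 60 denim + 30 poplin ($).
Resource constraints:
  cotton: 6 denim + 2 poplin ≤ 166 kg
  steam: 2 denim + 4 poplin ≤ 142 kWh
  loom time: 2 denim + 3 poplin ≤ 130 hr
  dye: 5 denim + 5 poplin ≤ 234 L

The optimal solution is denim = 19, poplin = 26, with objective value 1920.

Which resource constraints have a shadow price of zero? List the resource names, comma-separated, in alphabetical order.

cotton: 166/166 (binding)
steam: 142/142 (binding)
loom time: 116/130 (slack 14)
dye: 225/234 (slack 9)
By complementary slackness, a constraint with positive slack has shadow price 0 → dye, loom time.

dye, loom time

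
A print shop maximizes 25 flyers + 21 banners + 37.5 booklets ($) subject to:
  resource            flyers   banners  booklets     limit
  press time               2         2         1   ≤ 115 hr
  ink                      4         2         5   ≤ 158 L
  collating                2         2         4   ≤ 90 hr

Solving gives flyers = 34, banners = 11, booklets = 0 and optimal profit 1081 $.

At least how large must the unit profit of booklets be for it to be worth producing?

Check each constraint at x*: press time 90/115 (slack 25); ink 158/158 (tight); collating 90/90 (tight).
Since press time is not tight, its dual is 0.
Dual feasibility on the basic columns requires 4·y_ink + 2·y_collating = 25, 2·y_ink + 2·y_collating = 21.
Solving: y_ink = 2, y_collating = 8.5.
booklets enters the basis when its profit ≥ yᵀa₃ = 2·5 + 8.5·4 = 44.

44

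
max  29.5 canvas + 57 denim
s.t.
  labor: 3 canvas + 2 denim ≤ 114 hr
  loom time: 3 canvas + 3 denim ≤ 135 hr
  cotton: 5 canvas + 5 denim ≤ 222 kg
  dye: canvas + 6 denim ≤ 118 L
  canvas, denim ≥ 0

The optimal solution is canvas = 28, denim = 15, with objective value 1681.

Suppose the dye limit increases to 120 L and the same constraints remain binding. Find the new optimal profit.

Binding: labor and dye. Non-binding: loom time (6 unused), cotton (7 unused).
By complementary slackness, y = 0 for the non-binding constraints.
Dual feasibility on the basic columns requires 3·y_labor + 1·y_dye = 29.5, 2·y_labor + 6·y_dye = 57.
Solving: y_labor = 7.5, y_dye = 7.
Δz = y_dye·Δb = 7 × (2) = 14, so new z* = 1681 + 14 = 1695.

1695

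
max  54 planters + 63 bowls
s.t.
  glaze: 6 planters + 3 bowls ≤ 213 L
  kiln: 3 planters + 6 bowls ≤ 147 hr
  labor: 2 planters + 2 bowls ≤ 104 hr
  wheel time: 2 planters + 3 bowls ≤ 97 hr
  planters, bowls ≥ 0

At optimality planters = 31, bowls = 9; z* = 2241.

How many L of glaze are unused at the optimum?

0

glaze used = 6·31 + 3·9 = 213; slack = 213 − 213 = 0.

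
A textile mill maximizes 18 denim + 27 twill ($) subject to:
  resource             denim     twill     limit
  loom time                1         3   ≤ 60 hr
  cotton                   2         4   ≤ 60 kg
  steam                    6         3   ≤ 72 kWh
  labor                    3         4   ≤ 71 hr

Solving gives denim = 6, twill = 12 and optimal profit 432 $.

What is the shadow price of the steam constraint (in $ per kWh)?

At the optimum: loom time uses 42 of 60 (slack = 18); cotton uses 60 of 60 (binding); steam uses 72 of 72 (binding); labor uses 66 of 71 (slack = 5).
Slack constraints have shadow price 0 (complementary slackness).
Dual feasibility on the basic columns requires 2·y_cotton + 6·y_steam = 18, 4·y_cotton + 3·y_steam = 27.
Solving: y_cotton = 6, y_steam = 1.
Shadow price of steam = 1.

1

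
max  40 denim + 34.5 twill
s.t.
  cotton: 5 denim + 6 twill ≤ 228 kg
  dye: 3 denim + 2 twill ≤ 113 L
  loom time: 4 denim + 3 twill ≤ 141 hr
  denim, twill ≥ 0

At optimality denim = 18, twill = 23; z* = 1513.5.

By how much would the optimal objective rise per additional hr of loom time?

7.5

Check each constraint at x*: cotton 228/228 (tight); dye 100/113 (slack 13); loom time 141/141 (tight).
By complementary slackness, y = 0 for the non-binding constraint.
From A_Bᵀ y = c: 5·y_cotton + 4·y_loom time = 40; 6·y_cotton + 3·y_loom time = 34.5.
This yields shadow prices y_cotton = 2, y_loom time = 7.5.
Shadow price of loom time = 7.5.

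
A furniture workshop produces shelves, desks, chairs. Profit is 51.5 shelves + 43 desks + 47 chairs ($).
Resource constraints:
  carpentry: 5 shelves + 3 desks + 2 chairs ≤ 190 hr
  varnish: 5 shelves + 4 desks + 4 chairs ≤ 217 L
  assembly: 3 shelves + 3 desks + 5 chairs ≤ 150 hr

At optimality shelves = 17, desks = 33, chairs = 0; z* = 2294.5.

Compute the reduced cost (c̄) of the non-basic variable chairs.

At the optimum: carpentry uses 184 of 190 (slack = 6); varnish uses 217 of 217 (binding); assembly uses 150 of 150 (binding).
Slack constraints have shadow price 0 (complementary slackness).
From A_Bᵀ y = c: 5·y_varnish + 3·y_assembly = 51.5; 4·y_varnish + 3·y_assembly = 43.
→ y_varnish = 8.5 and y_assembly = 3.
Reduced cost of chairs: c₃ − yᵀa₃ = 47 − (8.5·4 + 3·5) = 47 − 49 = -2.

-2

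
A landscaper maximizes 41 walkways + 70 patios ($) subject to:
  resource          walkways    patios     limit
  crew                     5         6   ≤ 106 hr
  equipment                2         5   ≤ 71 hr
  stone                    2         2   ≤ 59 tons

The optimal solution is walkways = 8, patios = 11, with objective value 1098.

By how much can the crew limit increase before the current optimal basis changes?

Binding constraints: crew, equipment. The basis is B = [[5,6],[2,5]] with det 13.
Per unit increase in crew, x* moves by d = (0.3846, -0.1538).
The basis stays optimal until stone becomes binding; allowable increase = 45.5 hr.

45.5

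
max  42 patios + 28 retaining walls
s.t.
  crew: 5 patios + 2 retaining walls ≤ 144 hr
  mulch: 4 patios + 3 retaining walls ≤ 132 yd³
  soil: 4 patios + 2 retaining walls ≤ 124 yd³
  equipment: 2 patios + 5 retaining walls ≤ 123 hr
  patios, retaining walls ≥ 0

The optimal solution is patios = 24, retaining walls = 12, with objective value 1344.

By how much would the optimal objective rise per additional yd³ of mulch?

Check each constraint at x*: crew 144/144 (tight); mulch 132/132 (tight); soil 120/124 (slack 4); equipment 108/123 (slack 15).
By complementary slackness, y = 0 for the non-binding constraints.
From A_Bᵀ y = c: 5·y_crew + 4·y_mulch = 42; 2·y_crew + 3·y_mulch = 28.
This yields shadow prices y_crew = 2, y_mulch = 8.
Shadow price of mulch = 8.

8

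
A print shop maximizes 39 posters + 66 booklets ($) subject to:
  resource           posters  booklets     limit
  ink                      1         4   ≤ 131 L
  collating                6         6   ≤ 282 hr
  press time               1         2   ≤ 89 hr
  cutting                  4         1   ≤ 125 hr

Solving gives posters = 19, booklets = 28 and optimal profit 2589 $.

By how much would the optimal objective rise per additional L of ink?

9

At the optimum: ink uses 131 of 131 (binding); collating uses 282 of 282 (binding); press time uses 75 of 89 (slack = 14); cutting uses 104 of 125 (slack = 21).
By complementary slackness, y = 0 for the non-binding constraints.
From A_Bᵀ y = c: 1·y_ink + 6·y_collating = 39; 4·y_ink + 6·y_collating = 66.
→ y_ink = 9 and y_collating = 5.
Shadow price of ink = 9.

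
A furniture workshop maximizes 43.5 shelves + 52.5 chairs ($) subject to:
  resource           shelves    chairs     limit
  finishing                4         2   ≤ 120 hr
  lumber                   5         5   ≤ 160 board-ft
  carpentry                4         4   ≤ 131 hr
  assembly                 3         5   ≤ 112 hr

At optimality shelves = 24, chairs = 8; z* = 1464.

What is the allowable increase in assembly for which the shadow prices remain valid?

48

Binding constraints: lumber, assembly. The basis is B = [[5,5],[3,5]] with det 10.
Per unit increase in assembly, x* moves by d = (-0.5, 0.5).
The basis stays optimal until shelves reaches 0; allowable increase = 48 hr.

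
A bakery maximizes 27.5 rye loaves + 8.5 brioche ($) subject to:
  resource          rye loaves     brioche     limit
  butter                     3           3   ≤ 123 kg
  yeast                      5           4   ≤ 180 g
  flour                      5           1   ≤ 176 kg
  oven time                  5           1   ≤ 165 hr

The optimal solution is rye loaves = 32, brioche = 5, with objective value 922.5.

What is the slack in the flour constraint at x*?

flour used = 5·32 + 1·5 = 165; slack = 176 − 165 = 11.

11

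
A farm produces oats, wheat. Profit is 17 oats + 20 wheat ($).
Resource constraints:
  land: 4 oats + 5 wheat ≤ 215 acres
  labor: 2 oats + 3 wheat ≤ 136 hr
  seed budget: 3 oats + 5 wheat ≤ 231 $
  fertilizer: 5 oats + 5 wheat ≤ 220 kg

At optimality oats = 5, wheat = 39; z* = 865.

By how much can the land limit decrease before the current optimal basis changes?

39

Binding constraints: land, fertilizer. The basis is B = [[4,5],[5,5]] with det -5.
Per unit decrease in land, x* moves by d = (1, -1).
The basis stays optimal until wheat reaches 0; allowable decrease = 39 acres.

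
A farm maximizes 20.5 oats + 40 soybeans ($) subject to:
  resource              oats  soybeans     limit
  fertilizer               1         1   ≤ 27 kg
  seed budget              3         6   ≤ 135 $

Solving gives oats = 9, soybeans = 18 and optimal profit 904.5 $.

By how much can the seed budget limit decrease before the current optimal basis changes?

54

Binding constraints: fertilizer, seed budget. The basis is B = [[1,1],[3,6]] with det 3.
Per unit decrease in seed budget, x* moves by d = (0.3333, -0.3333).
The basis stays optimal until soybeans reaches 0; allowable decrease = 54 $.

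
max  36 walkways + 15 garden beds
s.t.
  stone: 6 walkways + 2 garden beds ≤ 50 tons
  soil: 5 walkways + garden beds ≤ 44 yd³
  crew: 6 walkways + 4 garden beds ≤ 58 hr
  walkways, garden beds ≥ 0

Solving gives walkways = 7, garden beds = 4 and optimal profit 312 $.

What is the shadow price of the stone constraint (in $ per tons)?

4.5

Binding: stone and crew. Non-binding: soil (5 unused).
By complementary slackness, y = 0 for the non-binding constraint.
Dual feasibility on the basic columns requires 6·y_stone + 6·y_crew = 36, 2·y_stone + 4·y_crew = 15.
Solving: y_stone = 4.5, y_crew = 1.5.
Shadow price of stone = 4.5.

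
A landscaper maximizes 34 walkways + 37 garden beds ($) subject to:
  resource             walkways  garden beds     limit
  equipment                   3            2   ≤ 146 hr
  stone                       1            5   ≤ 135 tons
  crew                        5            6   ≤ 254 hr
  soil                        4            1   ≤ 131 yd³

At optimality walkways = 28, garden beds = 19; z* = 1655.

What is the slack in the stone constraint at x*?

stone used = 1·28 + 5·19 = 123; slack = 135 − 123 = 12.

12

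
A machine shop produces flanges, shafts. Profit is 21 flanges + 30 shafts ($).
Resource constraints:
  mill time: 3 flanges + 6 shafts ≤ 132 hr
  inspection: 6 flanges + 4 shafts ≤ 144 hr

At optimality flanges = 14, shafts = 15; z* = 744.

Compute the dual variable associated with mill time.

At the optimum: mill time uses 132 of 132 (binding); inspection uses 144 of 144 (binding).
From A_Bᵀ y = c: 3·y_mill time + 6·y_inspection = 21; 6·y_mill time + 4·y_inspection = 30.
This yields shadow prices y_mill time = 4, y_inspection = 1.5.
Shadow price of mill time = 4.

4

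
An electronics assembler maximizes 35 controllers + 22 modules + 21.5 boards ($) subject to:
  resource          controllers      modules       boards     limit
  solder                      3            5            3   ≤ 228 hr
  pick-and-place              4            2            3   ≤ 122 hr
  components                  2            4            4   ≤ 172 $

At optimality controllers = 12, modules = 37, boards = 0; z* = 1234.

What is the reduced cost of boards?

-8.5

Check each constraint at x*: solder 221/228 (slack 7); pick-and-place 122/122 (tight); components 172/172 (tight).
Slack constraints have shadow price 0 (complementary slackness).
From A_Bᵀ y = c: 4·y_pick-and-place + 2·y_components = 35; 2·y_pick-and-place + 4·y_components = 22.
→ y_pick-and-place = 8 and y_components = 1.5.
Reduced cost of boards: c₃ − yᵀa₃ = 21.5 − (8·3 + 1.5·4) = 21.5 − 30 = -8.5.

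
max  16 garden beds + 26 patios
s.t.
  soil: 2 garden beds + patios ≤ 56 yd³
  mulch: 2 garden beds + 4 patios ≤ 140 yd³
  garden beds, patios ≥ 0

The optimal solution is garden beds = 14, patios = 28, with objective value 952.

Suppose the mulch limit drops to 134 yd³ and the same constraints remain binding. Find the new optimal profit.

916

At the optimum: soil uses 56 of 56 (binding); mulch uses 140 of 140 (binding).
From A_Bᵀ y = c: 2·y_soil + 2·y_mulch = 16; 1·y_soil + 4·y_mulch = 26.
This yields shadow prices y_soil = 2, y_mulch = 6.
Δz = y_mulch·Δb = 6 × (-6) = -36, so new z* = 952 − 36 = 916.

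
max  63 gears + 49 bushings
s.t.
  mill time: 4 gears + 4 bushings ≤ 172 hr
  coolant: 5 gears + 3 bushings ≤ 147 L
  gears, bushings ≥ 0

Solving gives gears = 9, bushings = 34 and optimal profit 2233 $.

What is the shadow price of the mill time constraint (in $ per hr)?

7

Check each constraint at x*: mill time 172/172 (tight); coolant 147/147 (tight).
Dual feasibility on the basic columns requires 4·y_mill time + 5·y_coolant = 63, 4·y_mill time + 3·y_coolant = 49.
→ y_mill time = 7 and y_coolant = 7.
Shadow price of mill time = 7.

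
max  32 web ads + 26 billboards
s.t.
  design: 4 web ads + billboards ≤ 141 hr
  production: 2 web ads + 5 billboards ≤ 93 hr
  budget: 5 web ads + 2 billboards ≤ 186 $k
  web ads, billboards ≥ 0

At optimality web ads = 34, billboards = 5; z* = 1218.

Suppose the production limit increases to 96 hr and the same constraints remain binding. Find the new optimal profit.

Binding: design and production. Non-binding: budget (6 unused).
Since budget is not tight, its dual is 0.
The binding rows give the dual system: 4·y_design + 2·y_production = 32 and 1·y_design + 5·y_production = 26.
Solving: y_design = 6, y_production = 4.
Δz = y_production·Δb = 4 × (3) = 12, so new z* = 1218 + 12 = 1230.

1230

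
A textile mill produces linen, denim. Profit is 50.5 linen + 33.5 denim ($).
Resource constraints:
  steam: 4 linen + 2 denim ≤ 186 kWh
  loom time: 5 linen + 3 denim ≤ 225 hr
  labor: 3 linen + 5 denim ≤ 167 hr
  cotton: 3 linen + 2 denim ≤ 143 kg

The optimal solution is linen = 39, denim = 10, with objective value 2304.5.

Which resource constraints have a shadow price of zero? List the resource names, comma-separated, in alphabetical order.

cotton, steam

steam: 176/186 (slack 10)
loom time: 225/225 (binding)
labor: 167/167 (binding)
cotton: 137/143 (slack 6)
By complementary slackness, a constraint with positive slack has shadow price 0 → cotton, steam.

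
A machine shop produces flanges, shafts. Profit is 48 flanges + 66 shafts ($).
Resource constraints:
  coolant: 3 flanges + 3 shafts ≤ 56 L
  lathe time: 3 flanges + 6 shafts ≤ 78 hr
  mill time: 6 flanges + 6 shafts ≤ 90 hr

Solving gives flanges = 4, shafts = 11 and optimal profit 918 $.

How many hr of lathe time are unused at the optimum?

0

lathe time used = 3·4 + 6·11 = 78; slack = 78 − 78 = 0.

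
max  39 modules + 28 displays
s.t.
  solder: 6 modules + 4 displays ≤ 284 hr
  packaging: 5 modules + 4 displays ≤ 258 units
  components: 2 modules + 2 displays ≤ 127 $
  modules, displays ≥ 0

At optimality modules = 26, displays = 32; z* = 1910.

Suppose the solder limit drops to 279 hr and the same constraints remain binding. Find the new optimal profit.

1890

Binding: solder and packaging. Non-binding: components (11 unused).
Since components is not tight, its dual is 0.
From A_Bᵀ y = c: 6·y_solder + 5·y_packaging = 39; 4·y_solder + 4·y_packaging = 28.
Solving: y_solder = 4, y_packaging = 3.
Δz = y_solder·Δb = 4 × (-5) = -20, so new z* = 1910 − 20 = 1890.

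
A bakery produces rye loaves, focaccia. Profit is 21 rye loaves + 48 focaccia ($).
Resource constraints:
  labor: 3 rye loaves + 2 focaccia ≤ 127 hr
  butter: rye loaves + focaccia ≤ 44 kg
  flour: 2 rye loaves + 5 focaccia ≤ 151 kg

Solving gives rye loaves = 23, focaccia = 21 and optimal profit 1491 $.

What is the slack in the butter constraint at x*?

butter used = 1·23 + 1·21 = 44; slack = 44 − 44 = 0.

0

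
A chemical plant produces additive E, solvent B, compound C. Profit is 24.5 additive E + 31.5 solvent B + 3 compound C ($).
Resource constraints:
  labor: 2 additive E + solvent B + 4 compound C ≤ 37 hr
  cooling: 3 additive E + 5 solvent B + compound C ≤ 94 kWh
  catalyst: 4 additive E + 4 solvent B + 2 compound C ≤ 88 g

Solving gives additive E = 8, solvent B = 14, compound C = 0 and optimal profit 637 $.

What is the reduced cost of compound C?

At the optimum: labor uses 30 of 37 (slack = 7); cooling uses 94 of 94 (binding); catalyst uses 88 of 88 (binding).
Slack constraints have shadow price 0 (complementary slackness).
Dual feasibility on the basic columns requires 3·y_cooling + 4·y_catalyst = 24.5, 5·y_cooling + 4·y_catalyst = 31.5.
Solving: y_cooling = 3.5, y_catalyst = 3.5.
Reduced cost of compound C: c₃ − yᵀa₃ = 3 − (3.5·1 + 3.5·2) = 3 − 10.5 = -7.5.

-7.5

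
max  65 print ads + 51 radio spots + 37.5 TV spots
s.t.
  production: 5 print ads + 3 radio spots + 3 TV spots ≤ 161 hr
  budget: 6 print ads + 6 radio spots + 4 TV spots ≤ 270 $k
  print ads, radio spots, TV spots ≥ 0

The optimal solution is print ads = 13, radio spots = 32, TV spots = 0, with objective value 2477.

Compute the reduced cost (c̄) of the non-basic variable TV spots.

-3.5

Both production and budget are binding at x*.
Dual feasibility on the basic columns requires 5·y_production + 6·y_budget = 65, 3·y_production + 6·y_budget = 51.
This yields shadow prices y_production = 7, y_budget = 5.
Reduced cost of TV spots: c₃ − yᵀa₃ = 37.5 − (7·3 + 5·4) = 37.5 − 41 = -3.5.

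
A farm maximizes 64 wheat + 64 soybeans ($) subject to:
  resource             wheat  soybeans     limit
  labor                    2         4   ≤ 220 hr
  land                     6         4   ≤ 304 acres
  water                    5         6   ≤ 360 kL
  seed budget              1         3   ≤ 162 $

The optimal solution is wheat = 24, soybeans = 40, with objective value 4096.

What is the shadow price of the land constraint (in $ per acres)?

Binding: land and water. Non-binding: labor (12 unused), seed budget (18 unused).
Since labor, seed budget are not tight, their duals are 0.
Dual feasibility on the basic columns requires 6·y_land + 5·y_water = 64, 4·y_land + 6·y_water = 64.
→ y_land = 4 and y_water = 8.
Shadow price of land = 4.

4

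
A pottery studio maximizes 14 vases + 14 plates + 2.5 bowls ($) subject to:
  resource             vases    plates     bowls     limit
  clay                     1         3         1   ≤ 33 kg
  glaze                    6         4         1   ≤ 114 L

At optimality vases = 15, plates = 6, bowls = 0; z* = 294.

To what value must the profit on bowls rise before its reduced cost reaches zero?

At the optimum: clay uses 33 of 33 (binding); glaze uses 114 of 114 (binding).
From A_Bᵀ y = c: 1·y_clay + 6·y_glaze = 14; 3·y_clay + 4·y_glaze = 14.
Solving: y_clay = 2, y_glaze = 2.
bowls enters the basis when its profit ≥ yᵀa₃ = 2·1 + 2·1 = 4.

4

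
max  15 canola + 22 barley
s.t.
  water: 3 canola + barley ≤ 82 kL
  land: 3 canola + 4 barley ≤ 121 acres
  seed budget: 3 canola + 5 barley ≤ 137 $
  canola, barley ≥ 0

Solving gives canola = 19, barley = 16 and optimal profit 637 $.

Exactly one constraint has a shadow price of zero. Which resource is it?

water

water: 73/82 (slack 9)
land: 121/121 (binding)
seed budget: 137/137 (binding)
By complementary slackness, a constraint with positive slack has shadow price 0 → water.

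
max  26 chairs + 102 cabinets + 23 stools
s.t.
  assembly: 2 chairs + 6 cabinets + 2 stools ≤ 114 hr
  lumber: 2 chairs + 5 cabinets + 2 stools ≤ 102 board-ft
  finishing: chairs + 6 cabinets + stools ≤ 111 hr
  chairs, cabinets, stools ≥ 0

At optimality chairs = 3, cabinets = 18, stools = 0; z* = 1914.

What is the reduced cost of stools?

-3

Binding: assembly and finishing. Non-binding: lumber (6 unused).
Since lumber is not tight, its dual is 0.
From A_Bᵀ y = c: 2·y_assembly + 1·y_finishing = 26; 6·y_assembly + 6·y_finishing = 102.
→ y_assembly = 9 and y_finishing = 8.
Reduced cost of stools: c₃ − yᵀa₃ = 23 − (9·2 + 8·1) = 23 − 26 = -3.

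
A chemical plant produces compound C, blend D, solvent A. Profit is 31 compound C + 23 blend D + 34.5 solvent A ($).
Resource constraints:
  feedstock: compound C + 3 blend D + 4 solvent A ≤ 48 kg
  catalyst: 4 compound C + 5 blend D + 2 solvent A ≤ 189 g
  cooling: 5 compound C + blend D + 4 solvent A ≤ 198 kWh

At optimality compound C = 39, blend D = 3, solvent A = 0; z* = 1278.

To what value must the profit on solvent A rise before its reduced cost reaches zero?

Check each constraint at x*: feedstock 48/48 (tight); catalyst 171/189 (slack 18); cooling 198/198 (tight).
Slack constraints have shadow price 0 (complementary slackness).
The binding rows give the dual system: 1·y_feedstock + 5·y_cooling = 31 and 3·y_feedstock + 1·y_cooling = 23.
→ y_feedstock = 6 and y_cooling = 5.
solvent A enters the basis when its profit ≥ yᵀa₃ = 6·4 + 5·4 = 44.

44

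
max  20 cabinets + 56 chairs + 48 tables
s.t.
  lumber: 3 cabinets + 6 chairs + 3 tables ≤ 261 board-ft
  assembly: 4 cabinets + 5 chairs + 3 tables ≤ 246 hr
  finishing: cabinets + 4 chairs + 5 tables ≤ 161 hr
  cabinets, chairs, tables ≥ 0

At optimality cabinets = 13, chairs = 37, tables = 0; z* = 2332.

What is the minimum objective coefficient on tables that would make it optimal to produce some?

At the optimum: lumber uses 261 of 261 (binding); assembly uses 237 of 246 (slack = 9); finishing uses 161 of 161 (binding).
Since assembly is not tight, its dual is 0.
Dual feasibility on the basic columns requires 3·y_lumber + 1·y_finishing = 20, 6·y_lumber + 4·y_finishing = 56.
→ y_lumber = 4 and y_finishing = 8.
tables enters the basis when its profit ≥ yᵀa₃ = 4·3 + 8·5 = 52.

52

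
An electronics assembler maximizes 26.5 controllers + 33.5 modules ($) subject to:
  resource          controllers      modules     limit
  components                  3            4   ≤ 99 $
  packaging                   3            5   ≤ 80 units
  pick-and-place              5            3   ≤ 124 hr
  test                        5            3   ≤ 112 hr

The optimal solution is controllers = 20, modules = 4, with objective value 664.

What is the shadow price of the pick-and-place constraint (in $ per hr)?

At the optimum: components uses 76 of 99 (slack = 23); packaging uses 80 of 80 (binding); pick-and-place uses 112 of 124 (slack = 12); test uses 112 of 112 (binding).
Slack constraints have shadow price 0 (complementary slackness).
Dual feasibility on the basic columns requires 3·y_packaging + 5·y_test = 26.5, 5·y_packaging + 3·y_test = 33.5.
This yields shadow prices y_packaging = 5.5, y_test = 2.
Shadow price of pick-and-place = 0.

0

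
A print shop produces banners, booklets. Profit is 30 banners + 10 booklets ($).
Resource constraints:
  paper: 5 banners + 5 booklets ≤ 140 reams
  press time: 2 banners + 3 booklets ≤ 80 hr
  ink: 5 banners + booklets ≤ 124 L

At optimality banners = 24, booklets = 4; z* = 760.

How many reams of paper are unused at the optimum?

0

paper used = 5·24 + 5·4 = 140; slack = 140 − 140 = 0.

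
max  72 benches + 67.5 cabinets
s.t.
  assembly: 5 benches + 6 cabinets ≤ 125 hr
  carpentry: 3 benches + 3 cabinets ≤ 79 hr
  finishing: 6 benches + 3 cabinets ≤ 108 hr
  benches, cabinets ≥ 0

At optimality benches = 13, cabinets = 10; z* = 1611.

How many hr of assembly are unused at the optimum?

0

assembly used = 5·13 + 6·10 = 125; slack = 125 − 125 = 0.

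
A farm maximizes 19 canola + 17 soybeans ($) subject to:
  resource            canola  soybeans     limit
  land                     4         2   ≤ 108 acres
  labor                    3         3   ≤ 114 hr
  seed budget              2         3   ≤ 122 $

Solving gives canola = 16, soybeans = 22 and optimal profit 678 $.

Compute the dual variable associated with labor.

Check each constraint at x*: land 108/108 (tight); labor 114/114 (tight); seed budget 98/122 (slack 24).
By complementary slackness, y = 0 for the non-binding constraint.
The binding rows give the dual system: 4·y_land + 3·y_labor = 19 and 2·y_land + 3·y_labor = 17.
This yields shadow prices y_land = 1, y_labor = 5.
Shadow price of labor = 5.

5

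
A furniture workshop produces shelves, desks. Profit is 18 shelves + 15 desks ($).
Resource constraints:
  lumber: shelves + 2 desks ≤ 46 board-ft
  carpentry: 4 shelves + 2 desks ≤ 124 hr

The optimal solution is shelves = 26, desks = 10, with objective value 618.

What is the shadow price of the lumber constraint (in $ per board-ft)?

4

Both lumber and carpentry are binding at x*.
From A_Bᵀ y = c: 1·y_lumber + 4·y_carpentry = 18; 2·y_lumber + 2·y_carpentry = 15.
Solving: y_lumber = 4, y_carpentry = 3.5.
Shadow price of lumber = 4.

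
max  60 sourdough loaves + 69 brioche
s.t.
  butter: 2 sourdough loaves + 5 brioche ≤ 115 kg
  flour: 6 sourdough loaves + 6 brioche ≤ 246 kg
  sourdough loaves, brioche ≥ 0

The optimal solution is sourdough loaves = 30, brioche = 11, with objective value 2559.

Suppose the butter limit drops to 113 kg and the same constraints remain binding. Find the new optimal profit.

2553

Check each constraint at x*: butter 115/115 (tight); flour 246/246 (tight).
From A_Bᵀ y = c: 2·y_butter + 6·y_flour = 60; 5·y_butter + 6·y_flour = 69.
Solving: y_butter = 3, y_flour = 9.
Δz = y_butter·Δb = 3 × (-2) = -6, so new z* = 2559 − 6 = 2553.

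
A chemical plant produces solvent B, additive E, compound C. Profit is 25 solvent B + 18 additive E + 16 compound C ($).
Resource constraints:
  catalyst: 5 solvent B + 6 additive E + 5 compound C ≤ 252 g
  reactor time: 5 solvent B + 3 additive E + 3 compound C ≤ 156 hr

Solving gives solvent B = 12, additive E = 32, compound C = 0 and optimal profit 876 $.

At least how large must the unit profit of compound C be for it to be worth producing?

17

At the optimum: catalyst uses 252 of 252 (binding); reactor time uses 156 of 156 (binding).
Dual feasibility on the basic columns requires 5·y_catalyst + 5·y_reactor time = 25, 6·y_catalyst + 3·y_reactor time = 18.
→ y_catalyst = 1 and y_reactor time = 4.
compound C enters the basis when its profit ≥ yᵀa₃ = 1·5 + 4·3 = 17.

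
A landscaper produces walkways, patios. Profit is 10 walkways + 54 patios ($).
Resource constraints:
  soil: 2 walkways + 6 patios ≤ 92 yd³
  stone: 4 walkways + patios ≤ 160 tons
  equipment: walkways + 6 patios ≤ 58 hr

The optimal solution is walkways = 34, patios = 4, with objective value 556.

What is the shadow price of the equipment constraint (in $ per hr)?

8

Binding: soil and equipment. Non-binding: stone (20 unused).
Slack constraints have shadow price 0 (complementary slackness).
The binding rows give the dual system: 2·y_soil + 1·y_equipment = 10 and 6·y_soil + 6·y_equipment = 54.
→ y_soil = 1 and y_equipment = 8.
Shadow price of equipment = 8.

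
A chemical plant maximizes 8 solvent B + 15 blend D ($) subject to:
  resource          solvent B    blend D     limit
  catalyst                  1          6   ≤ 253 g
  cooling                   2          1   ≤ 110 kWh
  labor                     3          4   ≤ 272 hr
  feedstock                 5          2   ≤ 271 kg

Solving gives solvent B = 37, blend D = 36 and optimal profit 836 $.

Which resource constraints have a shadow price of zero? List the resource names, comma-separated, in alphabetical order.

catalyst: 253/253 (binding)
cooling: 110/110 (binding)
labor: 255/272 (slack 17)
feedstock: 257/271 (slack 14)
By complementary slackness, a constraint with positive slack has shadow price 0 → feedstock, labor.

feedstock, labor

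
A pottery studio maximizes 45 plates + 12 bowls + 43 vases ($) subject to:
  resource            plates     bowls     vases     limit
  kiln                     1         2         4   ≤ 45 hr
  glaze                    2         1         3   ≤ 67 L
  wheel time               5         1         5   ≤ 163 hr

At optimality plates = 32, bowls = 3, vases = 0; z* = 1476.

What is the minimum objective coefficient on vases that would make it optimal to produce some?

At the optimum: kiln uses 38 of 45 (slack = 7); glaze uses 67 of 67 (binding); wheel time uses 163 of 163 (binding).
By complementary slackness, y = 0 for the non-binding constraint.
Dual feasibility on the basic columns requires 2·y_glaze + 5·y_wheel time = 45, 1·y_glaze + 1·y_wheel time = 12.
This yields shadow prices y_glaze = 5, y_wheel time = 7.
vases enters the basis when its profit ≥ yᵀa₃ = 5·3 + 7·5 = 50.

50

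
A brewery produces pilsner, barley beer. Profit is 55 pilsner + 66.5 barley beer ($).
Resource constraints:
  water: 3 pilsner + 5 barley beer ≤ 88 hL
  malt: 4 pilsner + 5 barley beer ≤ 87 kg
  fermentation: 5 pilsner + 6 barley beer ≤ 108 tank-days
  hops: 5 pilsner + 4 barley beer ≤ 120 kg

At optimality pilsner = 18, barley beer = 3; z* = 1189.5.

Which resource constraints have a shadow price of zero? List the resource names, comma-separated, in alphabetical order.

hops, water

water: 69/88 (slack 19)
malt: 87/87 (binding)
fermentation: 108/108 (binding)
hops: 102/120 (slack 18)
By complementary slackness, a constraint with positive slack has shadow price 0 → hops, water.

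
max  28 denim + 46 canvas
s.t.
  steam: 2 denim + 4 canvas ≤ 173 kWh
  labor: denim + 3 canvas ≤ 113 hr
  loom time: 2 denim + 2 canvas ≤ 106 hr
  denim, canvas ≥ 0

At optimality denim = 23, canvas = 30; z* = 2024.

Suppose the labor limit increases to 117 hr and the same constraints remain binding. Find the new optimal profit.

At the optimum: steam uses 166 of 173 (slack = 7); labor uses 113 of 113 (binding); loom time uses 106 of 106 (binding).
By complementary slackness, y = 0 for the non-binding constraint.
From A_Bᵀ y = c: 1·y_labor + 2·y_loom time = 28; 3·y_labor + 2·y_loom time = 46.
This yields shadow prices y_labor = 9, y_loom time = 9.5.
Δz = y_labor·Δb = 9 × (4) = 36, so new z* = 2024 + 36 = 2060.

2060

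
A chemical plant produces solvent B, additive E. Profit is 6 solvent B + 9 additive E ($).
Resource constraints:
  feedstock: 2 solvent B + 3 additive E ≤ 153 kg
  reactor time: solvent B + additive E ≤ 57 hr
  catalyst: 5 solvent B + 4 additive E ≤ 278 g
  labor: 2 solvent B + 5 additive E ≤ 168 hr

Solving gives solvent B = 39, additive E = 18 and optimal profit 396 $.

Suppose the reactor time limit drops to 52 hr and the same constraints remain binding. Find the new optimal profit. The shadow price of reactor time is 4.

376

Δb = -5, so new z* = 396 + (4)·(-5) = 396 − 20 = 376.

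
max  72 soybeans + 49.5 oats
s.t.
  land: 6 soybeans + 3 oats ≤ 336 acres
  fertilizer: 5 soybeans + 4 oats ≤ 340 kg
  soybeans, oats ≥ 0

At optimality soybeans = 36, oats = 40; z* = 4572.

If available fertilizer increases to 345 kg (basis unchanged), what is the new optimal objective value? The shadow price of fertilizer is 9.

4617

Δb = 5, so new z* = 4572 + (9)·(5) = 4572 + 45 = 4617.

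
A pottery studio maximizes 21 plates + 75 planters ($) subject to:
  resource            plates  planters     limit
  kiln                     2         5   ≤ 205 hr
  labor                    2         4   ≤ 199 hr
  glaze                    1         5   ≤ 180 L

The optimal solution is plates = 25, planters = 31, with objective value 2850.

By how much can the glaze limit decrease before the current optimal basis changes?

62.5

Binding constraints: kiln, glaze. The basis is B = [[2,5],[1,5]] with det 5.
Per unit decrease in glaze, x* moves by d = (1, -0.4).
The basis stays optimal until labor becomes binding; allowable decrease = 62.5 L.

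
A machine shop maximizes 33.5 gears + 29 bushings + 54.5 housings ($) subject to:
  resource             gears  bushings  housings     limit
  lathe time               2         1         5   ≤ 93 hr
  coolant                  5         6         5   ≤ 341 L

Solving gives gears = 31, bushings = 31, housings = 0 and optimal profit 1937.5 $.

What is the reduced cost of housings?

Check each constraint at x*: lathe time 93/93 (tight); coolant 341/341 (tight).
The binding rows give the dual system: 2·y_lathe time + 5·y_coolant = 33.5 and 1·y_lathe time + 6·y_coolant = 29.
→ y_lathe time = 8 and y_coolant = 3.5.
Reduced cost of housings: c₃ − yᵀa₃ = 54.5 − (8·5 + 3.5·5) = 54.5 − 57.5 = -3.

-3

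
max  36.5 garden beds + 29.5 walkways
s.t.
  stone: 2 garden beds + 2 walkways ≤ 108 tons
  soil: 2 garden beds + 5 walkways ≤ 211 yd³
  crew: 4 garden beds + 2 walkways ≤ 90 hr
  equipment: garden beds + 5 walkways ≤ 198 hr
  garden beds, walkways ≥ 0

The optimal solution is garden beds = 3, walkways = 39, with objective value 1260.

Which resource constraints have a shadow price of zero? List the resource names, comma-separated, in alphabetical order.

stone: 84/108 (slack 24)
soil: 201/211 (slack 10)
crew: 90/90 (binding)
equipment: 198/198 (binding)
By complementary slackness, a constraint with positive slack has shadow price 0 → soil, stone.

soil, stone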